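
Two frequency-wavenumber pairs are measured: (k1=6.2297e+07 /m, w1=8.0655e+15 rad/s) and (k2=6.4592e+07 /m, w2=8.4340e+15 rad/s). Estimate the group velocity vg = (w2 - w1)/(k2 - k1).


vg = (w2 - w1) / (k2 - k1)
= (8.4340e+15 - 8.0655e+15) / (6.4592e+07 - 6.2297e+07)
= 3.6850e+14 / 2.2950e+06
= 1.6057e+08 m/s

1.6057e+08


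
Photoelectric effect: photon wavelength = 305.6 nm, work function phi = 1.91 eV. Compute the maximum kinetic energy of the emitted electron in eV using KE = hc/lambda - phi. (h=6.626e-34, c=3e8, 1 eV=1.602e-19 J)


E_photon = hc / lambda
= (6.626e-34)(3e8) / (305.6e-9)
= 6.5046e-19 J
= 4.0603 eV
KE = E_photon - phi
= 4.0603 - 1.91
= 2.1503 eV

2.1503


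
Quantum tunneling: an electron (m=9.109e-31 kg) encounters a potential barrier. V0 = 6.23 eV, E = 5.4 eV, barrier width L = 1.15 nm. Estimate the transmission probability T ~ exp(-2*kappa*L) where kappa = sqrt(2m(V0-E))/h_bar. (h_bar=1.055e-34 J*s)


V0 - E = 0.83 eV = 1.3297e-19 J
kappa = sqrt(2 * m * (V0-E)) / h_bar
= sqrt(2 * 9.109e-31 * 1.3297e-19) / 1.055e-34
= 4.6652e+09 /m
2*kappa*L = 2 * 4.6652e+09 * 1.15e-9
= 10.7299
T = exp(-10.7299) = 2.188063e-05

2.188063e-05


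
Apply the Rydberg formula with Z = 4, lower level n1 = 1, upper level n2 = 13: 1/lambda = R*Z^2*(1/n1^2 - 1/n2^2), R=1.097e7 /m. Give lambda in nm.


1/lambda = R * Z^2 * (1/n1^2 - 1/n2^2)
= 1.097e7 * 4^2 * (1/1^2 - 1/13^2)
= 1.097e7 * 16 * (1.0 - 0.005917)
= 1.7448e+08 /m
lambda = 1 / 1.7448e+08
= 5.7313 nm

5.7313


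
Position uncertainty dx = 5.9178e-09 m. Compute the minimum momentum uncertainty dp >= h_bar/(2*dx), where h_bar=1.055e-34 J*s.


dp = h_bar / (2 * dx)
= 1.055e-34 / (2 * 5.9178e-09)
= 1.055e-34 / 1.1836e-08
= 8.9138e-27 kg*m/s

8.9138e-27


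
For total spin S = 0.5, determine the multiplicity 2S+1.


Spin multiplicity = 2S + 1
= 2 * 0.5 + 1
= 1.0 + 1
= 2

2


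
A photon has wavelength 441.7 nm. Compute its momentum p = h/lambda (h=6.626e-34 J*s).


p = h / lambda
= 6.626e-34 / (441.7e-9)
= 6.626e-34 / 4.4170e-07
= 1.5001e-27 kg*m/s

1.5001e-27


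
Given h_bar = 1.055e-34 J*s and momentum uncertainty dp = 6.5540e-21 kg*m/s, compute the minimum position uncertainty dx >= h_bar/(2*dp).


dx = h_bar / (2 * dp)
= 1.055e-34 / (2 * 6.5540e-21)
= 1.055e-34 / 1.3108e-20
= 8.0485e-15 m

8.0485e-15


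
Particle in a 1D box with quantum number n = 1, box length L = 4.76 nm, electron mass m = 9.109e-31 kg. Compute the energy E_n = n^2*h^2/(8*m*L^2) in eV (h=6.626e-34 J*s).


E = n^2 * h^2 / (8 * m * L^2)
= 1^2 * (6.626e-34)^2 / (8 * 9.109e-31 * (4.76e-9)^2)
= 1 * 4.3904e-67 / (8 * 9.109e-31 * 2.2658e-17)
= 2.6591e-21 J
= 0.0166 eV

0.0166


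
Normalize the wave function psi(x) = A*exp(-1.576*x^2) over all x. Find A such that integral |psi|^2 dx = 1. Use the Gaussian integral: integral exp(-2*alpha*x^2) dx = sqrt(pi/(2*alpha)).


integral |psi|^2 dx = A^2 * sqrt(pi/(2*alpha)) = 1
A^2 = sqrt(2*alpha/pi)
= sqrt(2 * 1.576 / pi)
= 1.001655
A = sqrt(1.001655)
= 1.0008

1.0008


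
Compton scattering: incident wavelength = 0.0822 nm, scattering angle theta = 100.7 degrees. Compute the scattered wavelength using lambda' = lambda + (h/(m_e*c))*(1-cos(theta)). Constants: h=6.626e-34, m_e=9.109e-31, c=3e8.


Compton wavelength: h/(m_e*c) = 2.4247e-12 m
d_lambda = 2.4247e-12 * (1 - cos(100.7 deg))
= 2.4247e-12 * 1.185667
= 2.8749e-12 m = 0.002875 nm
lambda' = 0.0822 + 0.002875
= 0.085075 nm

0.085075


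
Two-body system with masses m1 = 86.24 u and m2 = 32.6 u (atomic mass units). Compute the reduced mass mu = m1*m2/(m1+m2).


mu = m1 * m2 / (m1 + m2)
= 86.24 * 32.6 / (86.24 + 32.6)
= 2811.424 / 118.84
= 23.6572 u

23.6572


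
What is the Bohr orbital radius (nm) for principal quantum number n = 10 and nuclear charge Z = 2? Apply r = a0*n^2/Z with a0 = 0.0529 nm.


r = a0 * n^2 / Z
= 0.0529 * 10^2 / 2
= 0.0529 * 100 / 2
= 2.645 nm

2.645


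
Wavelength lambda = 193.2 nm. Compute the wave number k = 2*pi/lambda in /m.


k = 2 * pi / lambda
= 6.2832 / (193.2e-9)
= 6.2832 / 1.9320e-07
= 3.2522e+07 /m

3.2522e+07


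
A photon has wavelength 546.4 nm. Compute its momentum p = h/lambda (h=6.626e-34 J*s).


p = h / lambda
= 6.626e-34 / (546.4e-9)
= 6.626e-34 / 5.4640e-07
= 1.2127e-27 kg*m/s

1.2127e-27


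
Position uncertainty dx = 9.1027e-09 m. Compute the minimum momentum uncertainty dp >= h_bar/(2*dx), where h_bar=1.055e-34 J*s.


dp = h_bar / (2 * dx)
= 1.055e-34 / (2 * 9.1027e-09)
= 1.055e-34 / 1.8205e-08
= 5.7950e-27 kg*m/s

5.7950e-27


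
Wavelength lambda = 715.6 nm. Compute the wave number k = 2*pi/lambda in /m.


k = 2 * pi / lambda
= 6.2832 / (715.6e-9)
= 6.2832 / 7.1560e-07
= 8.7803e+06 /m

8.7803e+06


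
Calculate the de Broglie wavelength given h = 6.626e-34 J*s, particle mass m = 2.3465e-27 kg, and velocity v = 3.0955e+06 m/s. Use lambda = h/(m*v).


lambda = h / (m * v)
= 6.626e-34 / (2.3465e-27 * 3.0955e+06)
= 6.626e-34 / 7.2636e-21
= 9.1222e-14 m

9.1222e-14


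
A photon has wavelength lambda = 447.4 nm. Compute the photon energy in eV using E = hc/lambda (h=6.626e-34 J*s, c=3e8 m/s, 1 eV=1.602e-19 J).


E = hc / lambda
= (6.626e-34)(3e8) / (447.4e-9)
= 1.9878e-25 / 4.4740e-07
= 4.4430e-19 J
Converting to eV: 4.4430e-19 / 1.602e-19
= 2.7734 eV

2.7734


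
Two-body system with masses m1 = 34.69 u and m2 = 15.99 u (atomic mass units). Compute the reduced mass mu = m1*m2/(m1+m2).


mu = m1 * m2 / (m1 + m2)
= 34.69 * 15.99 / (34.69 + 15.99)
= 554.6931 / 50.68
= 10.945 u

10.945


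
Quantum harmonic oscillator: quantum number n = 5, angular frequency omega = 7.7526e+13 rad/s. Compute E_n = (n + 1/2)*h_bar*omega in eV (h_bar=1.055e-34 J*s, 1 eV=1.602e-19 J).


E = (n + 1/2) * h_bar * omega
= (5 + 0.5) * 1.055e-34 * 7.7526e+13
= 5.5 * 8.1790e-21
= 4.4984e-20 J
= 0.2808 eV

0.2808


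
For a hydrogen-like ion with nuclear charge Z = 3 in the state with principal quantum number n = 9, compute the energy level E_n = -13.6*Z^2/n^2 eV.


E_n = -13.6 * Z^2 / n^2
= -13.6 * 3^2 / 9^2
= -13.6 * 9 / 81
= -1.5111 eV

-1.5111


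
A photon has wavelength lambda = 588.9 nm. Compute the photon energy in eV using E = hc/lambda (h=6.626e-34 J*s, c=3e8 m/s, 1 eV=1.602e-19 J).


E = hc / lambda
= (6.626e-34)(3e8) / (588.9e-9)
= 1.9878e-25 / 5.8890e-07
= 3.3754e-19 J
Converting to eV: 3.3754e-19 / 1.602e-19
= 2.107 eV

2.107


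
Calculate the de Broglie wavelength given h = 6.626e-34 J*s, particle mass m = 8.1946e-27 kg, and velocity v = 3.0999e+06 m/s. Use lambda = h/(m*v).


lambda = h / (m * v)
= 6.626e-34 / (8.1946e-27 * 3.0999e+06)
= 6.626e-34 / 2.5402e-20
= 2.6084e-14 m

2.6084e-14


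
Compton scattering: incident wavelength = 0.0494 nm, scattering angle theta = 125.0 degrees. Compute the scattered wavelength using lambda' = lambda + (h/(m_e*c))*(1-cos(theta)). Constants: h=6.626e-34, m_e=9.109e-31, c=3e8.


Compton wavelength: h/(m_e*c) = 2.4247e-12 m
d_lambda = 2.4247e-12 * (1 - cos(125.0 deg))
= 2.4247e-12 * 1.573576
= 3.8155e-12 m = 0.003815 nm
lambda' = 0.0494 + 0.003815
= 0.053215 nm

0.053215


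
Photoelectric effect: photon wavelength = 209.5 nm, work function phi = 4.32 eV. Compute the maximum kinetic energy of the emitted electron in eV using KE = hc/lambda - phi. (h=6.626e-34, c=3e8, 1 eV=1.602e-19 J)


E_photon = hc / lambda
= (6.626e-34)(3e8) / (209.5e-9)
= 9.4883e-19 J
= 5.9228 eV
KE = E_photon - phi
= 5.9228 - 4.32
= 1.6028 eV

1.6028


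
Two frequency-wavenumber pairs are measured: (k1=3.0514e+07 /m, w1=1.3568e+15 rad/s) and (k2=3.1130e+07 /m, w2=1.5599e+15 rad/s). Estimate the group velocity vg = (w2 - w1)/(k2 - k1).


vg = (w2 - w1) / (k2 - k1)
= (1.5599e+15 - 1.3568e+15) / (3.1130e+07 - 3.0514e+07)
= 2.0310e+14 / 6.1600e+05
= 3.2971e+08 m/s

3.2971e+08


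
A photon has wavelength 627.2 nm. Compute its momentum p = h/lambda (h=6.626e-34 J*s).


p = h / lambda
= 6.626e-34 / (627.2e-9)
= 6.626e-34 / 6.2720e-07
= 1.0564e-27 kg*m/s

1.0564e-27


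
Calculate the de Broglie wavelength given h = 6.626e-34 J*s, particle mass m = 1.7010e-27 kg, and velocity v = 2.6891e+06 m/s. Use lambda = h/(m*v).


lambda = h / (m * v)
= 6.626e-34 / (1.7010e-27 * 2.6891e+06)
= 6.626e-34 / 4.5742e-21
= 1.4486e-13 m

1.4486e-13


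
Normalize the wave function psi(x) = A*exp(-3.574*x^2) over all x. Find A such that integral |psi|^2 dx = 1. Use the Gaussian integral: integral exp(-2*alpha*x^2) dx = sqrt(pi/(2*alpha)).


integral |psi|^2 dx = A^2 * sqrt(pi/(2*alpha)) = 1
A^2 = sqrt(2*alpha/pi)
= sqrt(2 * 3.574 / pi)
= 1.508403
A = sqrt(1.508403)
= 1.2282

1.2282


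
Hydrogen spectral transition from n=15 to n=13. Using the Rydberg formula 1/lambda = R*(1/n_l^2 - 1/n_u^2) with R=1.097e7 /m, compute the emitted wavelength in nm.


1/lambda = R * (1/n_l^2 - 1/n_u^2)
= 1.097e7 * (1/13^2 - 1/15^2)
= 1.097e7 * (0.005917 - 0.004444)
= 1.097e7 * 0.001473
= 1.6156e+04 /m
lambda = 1 / 1.6156e+04 = 61897.708 nm

61897.708


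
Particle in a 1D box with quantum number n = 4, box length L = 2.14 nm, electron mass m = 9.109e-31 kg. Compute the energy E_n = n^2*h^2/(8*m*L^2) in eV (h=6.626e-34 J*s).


E = n^2 * h^2 / (8 * m * L^2)
= 4^2 * (6.626e-34)^2 / (8 * 9.109e-31 * (2.14e-9)^2)
= 16 * 4.3904e-67 / (8 * 9.109e-31 * 4.5796e-18)
= 2.1049e-19 J
= 1.3139 eV

1.3139


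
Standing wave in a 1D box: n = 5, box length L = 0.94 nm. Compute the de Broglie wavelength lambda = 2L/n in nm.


lambda = 2L / n
= 2 * 0.94 / 5
= 1.88 / 5
= 0.376 nm

0.376


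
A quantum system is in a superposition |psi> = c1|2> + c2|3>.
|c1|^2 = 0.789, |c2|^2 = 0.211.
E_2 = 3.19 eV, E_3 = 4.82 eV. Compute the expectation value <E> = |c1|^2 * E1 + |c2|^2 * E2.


<E> = |c1|^2 * E1 + |c2|^2 * E2
= 0.789 * 3.19 + 0.211 * 4.82
= 2.5169 + 1.017
= 3.5339 eV

3.5339


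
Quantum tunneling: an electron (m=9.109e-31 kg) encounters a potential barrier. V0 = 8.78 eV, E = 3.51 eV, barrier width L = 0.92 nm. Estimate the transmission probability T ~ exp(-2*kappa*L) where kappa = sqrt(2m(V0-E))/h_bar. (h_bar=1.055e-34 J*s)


V0 - E = 5.27 eV = 8.4425e-19 J
kappa = sqrt(2 * m * (V0-E)) / h_bar
= sqrt(2 * 9.109e-31 * 8.4425e-19) / 1.055e-34
= 1.1755e+10 /m
2*kappa*L = 2 * 1.1755e+10 * 0.92e-9
= 21.6298
T = exp(-21.6298) = 4.039263e-10

4.039263e-10


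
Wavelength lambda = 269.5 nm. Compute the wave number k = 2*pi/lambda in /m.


k = 2 * pi / lambda
= 6.2832 / (269.5e-9)
= 6.2832 / 2.6950e-07
= 2.3314e+07 /m

2.3314e+07


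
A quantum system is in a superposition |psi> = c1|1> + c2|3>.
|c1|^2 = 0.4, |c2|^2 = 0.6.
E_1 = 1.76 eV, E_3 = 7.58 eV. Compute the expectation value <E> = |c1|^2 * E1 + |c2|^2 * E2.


<E> = |c1|^2 * E1 + |c2|^2 * E2
= 0.4 * 1.76 + 0.6 * 7.58
= 0.704 + 4.548
= 5.252 eV

5.252


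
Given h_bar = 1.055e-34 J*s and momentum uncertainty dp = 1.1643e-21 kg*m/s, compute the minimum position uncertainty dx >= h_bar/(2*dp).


dx = h_bar / (2 * dp)
= 1.055e-34 / (2 * 1.1643e-21)
= 1.055e-34 / 2.3286e-21
= 4.5306e-14 m

4.5306e-14


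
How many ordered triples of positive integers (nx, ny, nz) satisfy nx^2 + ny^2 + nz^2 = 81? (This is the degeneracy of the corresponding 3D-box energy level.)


Enumerate all (nx, ny, nz) with nx^2 + ny^2 + nz^2 = 81:
(1,4,8)
(1,8,4)
(3,6,6)
(4,1,8)
(4,4,7)
(4,7,4)
(4,8,1)
(6,3,6)
(6,6,3)
(7,4,4)
(8,1,4)
(8,4,1)
Total degeneracy = 12

12


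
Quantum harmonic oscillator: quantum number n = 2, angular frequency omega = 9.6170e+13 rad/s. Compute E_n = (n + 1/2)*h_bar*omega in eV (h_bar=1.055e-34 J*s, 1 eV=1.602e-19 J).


E = (n + 1/2) * h_bar * omega
= (2 + 0.5) * 1.055e-34 * 9.6170e+13
= 2.5 * 1.0146e-20
= 2.5365e-20 J
= 0.1583 eV

0.1583


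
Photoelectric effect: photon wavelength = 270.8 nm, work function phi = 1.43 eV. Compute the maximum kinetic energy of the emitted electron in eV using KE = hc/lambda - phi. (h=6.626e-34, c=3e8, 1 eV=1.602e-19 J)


E_photon = hc / lambda
= (6.626e-34)(3e8) / (270.8e-9)
= 7.3405e-19 J
= 4.5821 eV
KE = E_photon - phi
= 4.5821 - 1.43
= 3.1521 eV

3.1521


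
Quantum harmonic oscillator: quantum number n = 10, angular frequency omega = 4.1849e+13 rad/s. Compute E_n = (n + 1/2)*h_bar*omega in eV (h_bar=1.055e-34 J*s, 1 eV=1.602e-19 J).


E = (n + 1/2) * h_bar * omega
= (10 + 0.5) * 1.055e-34 * 4.1849e+13
= 10.5 * 4.4151e-21
= 4.6358e-20 J
= 0.2894 eV

0.2894


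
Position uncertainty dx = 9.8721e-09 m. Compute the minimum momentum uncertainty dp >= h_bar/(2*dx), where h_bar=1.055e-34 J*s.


dp = h_bar / (2 * dx)
= 1.055e-34 / (2 * 9.8721e-09)
= 1.055e-34 / 1.9744e-08
= 5.3433e-27 kg*m/s

5.3433e-27


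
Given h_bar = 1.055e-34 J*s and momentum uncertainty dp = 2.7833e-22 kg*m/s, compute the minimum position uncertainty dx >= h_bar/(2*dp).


dx = h_bar / (2 * dp)
= 1.055e-34 / (2 * 2.7833e-22)
= 1.055e-34 / 5.5666e-22
= 1.8952e-13 m

1.8952e-13


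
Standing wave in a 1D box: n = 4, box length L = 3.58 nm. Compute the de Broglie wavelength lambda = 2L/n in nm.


lambda = 2L / n
= 2 * 3.58 / 4
= 7.16 / 4
= 1.79 nm

1.79


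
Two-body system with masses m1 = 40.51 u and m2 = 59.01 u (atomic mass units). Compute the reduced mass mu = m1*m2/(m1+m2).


mu = m1 * m2 / (m1 + m2)
= 40.51 * 59.01 / (40.51 + 59.01)
= 2390.4951 / 99.52
= 24.0202 u

24.0202


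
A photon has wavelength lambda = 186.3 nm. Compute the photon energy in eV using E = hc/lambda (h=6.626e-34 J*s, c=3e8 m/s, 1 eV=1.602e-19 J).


E = hc / lambda
= (6.626e-34)(3e8) / (186.3e-9)
= 1.9878e-25 / 1.8630e-07
= 1.0670e-18 J
Converting to eV: 1.0670e-18 / 1.602e-19
= 6.6604 eV

6.6604


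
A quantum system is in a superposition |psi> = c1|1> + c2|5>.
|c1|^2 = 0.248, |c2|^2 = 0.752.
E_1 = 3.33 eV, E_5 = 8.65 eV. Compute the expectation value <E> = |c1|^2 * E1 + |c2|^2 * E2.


<E> = |c1|^2 * E1 + |c2|^2 * E2
= 0.248 * 3.33 + 0.752 * 8.65
= 0.8258 + 6.5048
= 7.3306 eV

7.3306


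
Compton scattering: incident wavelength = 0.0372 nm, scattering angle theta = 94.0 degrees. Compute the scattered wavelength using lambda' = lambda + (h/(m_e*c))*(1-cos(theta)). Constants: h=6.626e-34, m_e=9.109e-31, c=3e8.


Compton wavelength: h/(m_e*c) = 2.4247e-12 m
d_lambda = 2.4247e-12 * (1 - cos(94.0 deg))
= 2.4247e-12 * 1.069756
= 2.5938e-12 m = 0.002594 nm
lambda' = 0.0372 + 0.002594
= 0.039794 nm

0.039794


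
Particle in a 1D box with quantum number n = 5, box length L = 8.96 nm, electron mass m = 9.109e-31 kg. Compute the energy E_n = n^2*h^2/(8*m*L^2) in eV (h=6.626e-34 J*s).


E = n^2 * h^2 / (8 * m * L^2)
= 5^2 * (6.626e-34)^2 / (8 * 9.109e-31 * (8.96e-9)^2)
= 25 * 4.3904e-67 / (8 * 9.109e-31 * 8.0282e-17)
= 1.8761e-20 J
= 0.1171 eV

0.1171


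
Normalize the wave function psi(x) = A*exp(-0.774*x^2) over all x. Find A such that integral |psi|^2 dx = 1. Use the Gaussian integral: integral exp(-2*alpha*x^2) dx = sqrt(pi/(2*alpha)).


integral |psi|^2 dx = A^2 * sqrt(pi/(2*alpha)) = 1
A^2 = sqrt(2*alpha/pi)
= sqrt(2 * 0.774 / pi)
= 0.701957
A = sqrt(0.701957)
= 0.8378

0.8378


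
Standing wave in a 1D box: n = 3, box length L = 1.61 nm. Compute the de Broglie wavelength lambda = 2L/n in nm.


lambda = 2L / n
= 2 * 1.61 / 3
= 3.22 / 3
= 1.0733 nm

1.0733


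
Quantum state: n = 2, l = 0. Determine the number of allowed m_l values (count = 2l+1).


m_l ranges from -l to +l in integer steps
So m_l goes from -0 to +0
Count = 2l + 1 = 2*0 + 1
= 1

1


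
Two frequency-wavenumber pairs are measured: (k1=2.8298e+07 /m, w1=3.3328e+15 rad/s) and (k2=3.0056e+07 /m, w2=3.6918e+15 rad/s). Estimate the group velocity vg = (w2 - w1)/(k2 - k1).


vg = (w2 - w1) / (k2 - k1)
= (3.6918e+15 - 3.3328e+15) / (3.0056e+07 - 2.8298e+07)
= 3.5900e+14 / 1.7580e+06
= 2.0421e+08 m/s

2.0421e+08


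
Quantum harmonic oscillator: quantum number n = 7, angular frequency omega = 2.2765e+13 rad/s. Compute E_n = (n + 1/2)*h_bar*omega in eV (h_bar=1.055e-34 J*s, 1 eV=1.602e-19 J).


E = (n + 1/2) * h_bar * omega
= (7 + 0.5) * 1.055e-34 * 2.2765e+13
= 7.5 * 2.4017e-21
= 1.8013e-20 J
= 0.1124 eV

0.1124


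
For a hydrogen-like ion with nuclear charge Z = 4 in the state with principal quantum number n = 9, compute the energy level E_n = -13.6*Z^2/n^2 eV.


E_n = -13.6 * Z^2 / n^2
= -13.6 * 4^2 / 9^2
= -13.6 * 16 / 81
= -2.6864 eV

-2.6864


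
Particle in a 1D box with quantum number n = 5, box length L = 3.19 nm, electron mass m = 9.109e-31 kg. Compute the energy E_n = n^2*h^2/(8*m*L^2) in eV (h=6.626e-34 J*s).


E = n^2 * h^2 / (8 * m * L^2)
= 5^2 * (6.626e-34)^2 / (8 * 9.109e-31 * (3.19e-9)^2)
= 25 * 4.3904e-67 / (8 * 9.109e-31 * 1.0176e-17)
= 1.4801e-19 J
= 0.9239 eV

0.9239


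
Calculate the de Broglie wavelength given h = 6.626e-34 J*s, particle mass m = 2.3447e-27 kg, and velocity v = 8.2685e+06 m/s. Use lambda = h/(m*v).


lambda = h / (m * v)
= 6.626e-34 / (2.3447e-27 * 8.2685e+06)
= 6.626e-34 / 1.9387e-20
= 3.4177e-14 m

3.4177e-14


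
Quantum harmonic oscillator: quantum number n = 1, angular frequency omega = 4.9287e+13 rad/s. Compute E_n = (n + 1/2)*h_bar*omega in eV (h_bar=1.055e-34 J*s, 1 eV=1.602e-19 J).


E = (n + 1/2) * h_bar * omega
= (1 + 0.5) * 1.055e-34 * 4.9287e+13
= 1.5 * 5.1998e-21
= 7.7997e-21 J
= 0.0487 eV

0.0487


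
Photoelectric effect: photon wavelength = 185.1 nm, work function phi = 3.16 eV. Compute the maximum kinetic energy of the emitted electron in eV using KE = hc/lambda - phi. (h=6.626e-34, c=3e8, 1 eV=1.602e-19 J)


E_photon = hc / lambda
= (6.626e-34)(3e8) / (185.1e-9)
= 1.0739e-18 J
= 6.7035 eV
KE = E_photon - phi
= 6.7035 - 3.16
= 3.5435 eV

3.5435


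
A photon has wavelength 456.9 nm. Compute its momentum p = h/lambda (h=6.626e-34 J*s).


p = h / lambda
= 6.626e-34 / (456.9e-9)
= 6.626e-34 / 4.5690e-07
= 1.4502e-27 kg*m/s

1.4502e-27


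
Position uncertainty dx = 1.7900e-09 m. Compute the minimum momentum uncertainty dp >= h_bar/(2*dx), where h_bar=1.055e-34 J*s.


dp = h_bar / (2 * dx)
= 1.055e-34 / (2 * 1.7900e-09)
= 1.055e-34 / 3.5800e-09
= 2.9469e-26 kg*m/s

2.9469e-26


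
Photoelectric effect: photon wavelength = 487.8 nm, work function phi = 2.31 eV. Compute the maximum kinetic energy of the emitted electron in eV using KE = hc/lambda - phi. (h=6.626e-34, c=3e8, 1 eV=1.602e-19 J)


E_photon = hc / lambda
= (6.626e-34)(3e8) / (487.8e-9)
= 4.0750e-19 J
= 2.5437 eV
KE = E_photon - phi
= 2.5437 - 2.31
= 0.2337 eV

0.2337


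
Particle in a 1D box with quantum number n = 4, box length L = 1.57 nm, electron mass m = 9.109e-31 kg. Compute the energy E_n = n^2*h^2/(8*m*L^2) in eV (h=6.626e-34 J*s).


E = n^2 * h^2 / (8 * m * L^2)
= 4^2 * (6.626e-34)^2 / (8 * 9.109e-31 * (1.57e-9)^2)
= 16 * 4.3904e-67 / (8 * 9.109e-31 * 2.4649e-18)
= 3.9108e-19 J
= 2.4412 eV

2.4412


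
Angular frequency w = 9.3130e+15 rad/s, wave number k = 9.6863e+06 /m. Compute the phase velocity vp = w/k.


vp = w / k
= 9.3130e+15 / 9.6863e+06
= 9.6146e+08 m/s

9.6146e+08


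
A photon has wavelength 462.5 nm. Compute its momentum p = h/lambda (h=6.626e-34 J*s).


p = h / lambda
= 6.626e-34 / (462.5e-9)
= 6.626e-34 / 4.6250e-07
= 1.4326e-27 kg*m/s

1.4326e-27


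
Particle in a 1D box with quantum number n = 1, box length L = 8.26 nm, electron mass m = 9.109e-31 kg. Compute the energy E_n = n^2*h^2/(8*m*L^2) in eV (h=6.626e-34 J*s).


E = n^2 * h^2 / (8 * m * L^2)
= 1^2 * (6.626e-34)^2 / (8 * 9.109e-31 * (8.26e-9)^2)
= 1 * 4.3904e-67 / (8 * 9.109e-31 * 6.8228e-17)
= 8.8304e-22 J
= 0.0055 eV

0.0055


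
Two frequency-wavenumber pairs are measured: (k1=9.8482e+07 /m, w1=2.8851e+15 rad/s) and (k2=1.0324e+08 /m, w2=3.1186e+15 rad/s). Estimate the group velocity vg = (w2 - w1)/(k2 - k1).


vg = (w2 - w1) / (k2 - k1)
= (3.1186e+15 - 2.8851e+15) / (1.0324e+08 - 9.8482e+07)
= 2.3350e+14 / 4.7580e+06
= 4.9075e+07 m/s

4.9075e+07


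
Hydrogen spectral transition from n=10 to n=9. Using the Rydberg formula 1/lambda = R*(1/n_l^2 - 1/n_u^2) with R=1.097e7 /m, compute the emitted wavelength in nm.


1/lambda = R * (1/n_l^2 - 1/n_u^2)
= 1.097e7 * (1/9^2 - 1/10^2)
= 1.097e7 * (0.012346 - 0.01)
= 1.097e7 * 0.002346
= 2.5732e+04 /m
lambda = 1 / 2.5732e+04 = 38861.968 nm

38861.968


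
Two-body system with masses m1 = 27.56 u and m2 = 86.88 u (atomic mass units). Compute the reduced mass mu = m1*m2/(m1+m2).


mu = m1 * m2 / (m1 + m2)
= 27.56 * 86.88 / (27.56 + 86.88)
= 2394.4128 / 114.44
= 20.9229 u

20.9229


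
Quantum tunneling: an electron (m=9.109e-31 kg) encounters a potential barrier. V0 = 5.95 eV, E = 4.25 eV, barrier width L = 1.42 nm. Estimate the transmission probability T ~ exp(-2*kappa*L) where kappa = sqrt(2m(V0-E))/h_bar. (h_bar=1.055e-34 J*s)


V0 - E = 1.7 eV = 2.7234e-19 J
kappa = sqrt(2 * m * (V0-E)) / h_bar
= sqrt(2 * 9.109e-31 * 2.7234e-19) / 1.055e-34
= 6.6766e+09 /m
2*kappa*L = 2 * 6.6766e+09 * 1.42e-9
= 18.9615
T = exp(-18.9615) = 5.822900e-09

5.822900e-09


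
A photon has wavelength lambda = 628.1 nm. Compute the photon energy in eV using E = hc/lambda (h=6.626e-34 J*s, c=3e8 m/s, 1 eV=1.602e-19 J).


E = hc / lambda
= (6.626e-34)(3e8) / (628.1e-9)
= 1.9878e-25 / 6.2810e-07
= 3.1648e-19 J
Converting to eV: 3.1648e-19 / 1.602e-19
= 1.9755 eV

1.9755


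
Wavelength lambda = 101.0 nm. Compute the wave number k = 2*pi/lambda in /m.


k = 2 * pi / lambda
= 6.2832 / (101.0e-9)
= 6.2832 / 1.0100e-07
= 6.2210e+07 /m

6.2210e+07


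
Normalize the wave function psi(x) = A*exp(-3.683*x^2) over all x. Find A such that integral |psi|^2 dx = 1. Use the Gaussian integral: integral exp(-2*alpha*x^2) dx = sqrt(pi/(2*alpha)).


integral |psi|^2 dx = A^2 * sqrt(pi/(2*alpha)) = 1
A^2 = sqrt(2*alpha/pi)
= sqrt(2 * 3.683 / pi)
= 1.531232
A = sqrt(1.531232)
= 1.2374

1.2374


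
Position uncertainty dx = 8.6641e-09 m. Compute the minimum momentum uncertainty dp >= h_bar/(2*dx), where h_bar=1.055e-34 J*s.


dp = h_bar / (2 * dx)
= 1.055e-34 / (2 * 8.6641e-09)
= 1.055e-34 / 1.7328e-08
= 6.0883e-27 kg*m/s

6.0883e-27


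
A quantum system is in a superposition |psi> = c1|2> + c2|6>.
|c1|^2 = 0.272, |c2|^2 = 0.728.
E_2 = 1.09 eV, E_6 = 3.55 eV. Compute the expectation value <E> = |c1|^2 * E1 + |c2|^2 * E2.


<E> = |c1|^2 * E1 + |c2|^2 * E2
= 0.272 * 1.09 + 0.728 * 3.55
= 0.2965 + 2.5844
= 2.8809 eV

2.8809


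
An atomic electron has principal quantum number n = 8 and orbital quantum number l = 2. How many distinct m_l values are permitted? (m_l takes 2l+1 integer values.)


m_l ranges from -l to +l in integer steps
So m_l goes from -2 to +2
Count = 2l + 1 = 2*2 + 1
= 5

5


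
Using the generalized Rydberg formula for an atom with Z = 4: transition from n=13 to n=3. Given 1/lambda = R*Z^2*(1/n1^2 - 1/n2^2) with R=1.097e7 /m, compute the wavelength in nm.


1/lambda = R * Z^2 * (1/n1^2 - 1/n2^2)
= 1.097e7 * 4^2 * (1/3^2 - 1/13^2)
= 1.097e7 * 16 * (0.111111 - 0.005917)
= 1.8464e+07 /m
lambda = 1 / 1.8464e+07
= 54.1605 nm

54.1605


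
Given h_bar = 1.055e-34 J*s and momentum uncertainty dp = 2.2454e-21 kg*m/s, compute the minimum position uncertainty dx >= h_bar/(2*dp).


dx = h_bar / (2 * dp)
= 1.055e-34 / (2 * 2.2454e-21)
= 1.055e-34 / 4.4908e-21
= 2.3492e-14 m

2.3492e-14


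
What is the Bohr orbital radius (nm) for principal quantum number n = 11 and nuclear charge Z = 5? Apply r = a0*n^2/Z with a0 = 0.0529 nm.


r = a0 * n^2 / Z
= 0.0529 * 11^2 / 5
= 0.0529 * 121 / 5
= 1.2802 nm

1.2802


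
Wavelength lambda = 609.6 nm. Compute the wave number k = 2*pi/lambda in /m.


k = 2 * pi / lambda
= 6.2832 / (609.6e-9)
= 6.2832 / 6.0960e-07
= 1.0307e+07 /m

1.0307e+07


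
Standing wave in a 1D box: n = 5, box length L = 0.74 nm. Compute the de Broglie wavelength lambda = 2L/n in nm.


lambda = 2L / n
= 2 * 0.74 / 5
= 1.48 / 5
= 0.296 nm

0.296


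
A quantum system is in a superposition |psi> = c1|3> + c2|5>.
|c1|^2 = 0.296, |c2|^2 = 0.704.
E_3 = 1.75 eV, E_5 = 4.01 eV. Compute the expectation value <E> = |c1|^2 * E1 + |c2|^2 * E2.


<E> = |c1|^2 * E1 + |c2|^2 * E2
= 0.296 * 1.75 + 0.704 * 4.01
= 0.518 + 2.823
= 3.341 eV

3.341


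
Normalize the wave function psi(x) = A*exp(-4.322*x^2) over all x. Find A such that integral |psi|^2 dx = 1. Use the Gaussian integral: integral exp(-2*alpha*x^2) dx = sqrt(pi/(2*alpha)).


integral |psi|^2 dx = A^2 * sqrt(pi/(2*alpha)) = 1
A^2 = sqrt(2*alpha/pi)
= sqrt(2 * 4.322 / pi)
= 1.658756
A = sqrt(1.658756)
= 1.2879

1.2879


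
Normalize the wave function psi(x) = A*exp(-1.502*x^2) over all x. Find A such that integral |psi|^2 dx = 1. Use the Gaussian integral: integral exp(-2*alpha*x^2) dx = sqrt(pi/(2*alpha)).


integral |psi|^2 dx = A^2 * sqrt(pi/(2*alpha)) = 1
A^2 = sqrt(2*alpha/pi)
= sqrt(2 * 1.502 / pi)
= 0.977856
A = sqrt(0.977856)
= 0.9889

0.9889


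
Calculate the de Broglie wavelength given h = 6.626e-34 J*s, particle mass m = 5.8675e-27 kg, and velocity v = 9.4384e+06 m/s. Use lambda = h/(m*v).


lambda = h / (m * v)
= 6.626e-34 / (5.8675e-27 * 9.4384e+06)
= 6.626e-34 / 5.5380e-20
= 1.1965e-14 m

1.1965e-14


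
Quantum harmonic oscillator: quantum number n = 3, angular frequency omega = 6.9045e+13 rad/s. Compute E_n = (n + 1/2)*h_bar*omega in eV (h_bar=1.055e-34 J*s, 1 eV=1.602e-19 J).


E = (n + 1/2) * h_bar * omega
= (3 + 0.5) * 1.055e-34 * 6.9045e+13
= 3.5 * 7.2842e-21
= 2.5495e-20 J
= 0.1591 eV

0.1591


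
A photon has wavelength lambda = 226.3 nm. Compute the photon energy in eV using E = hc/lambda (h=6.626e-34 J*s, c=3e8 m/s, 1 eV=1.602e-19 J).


E = hc / lambda
= (6.626e-34)(3e8) / (226.3e-9)
= 1.9878e-25 / 2.2630e-07
= 8.7839e-19 J
Converting to eV: 8.7839e-19 / 1.602e-19
= 5.4831 eV

5.4831


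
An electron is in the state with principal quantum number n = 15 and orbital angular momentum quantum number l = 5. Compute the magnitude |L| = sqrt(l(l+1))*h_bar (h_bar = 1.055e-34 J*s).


L = sqrt(l*(l+1)) * h_bar
= sqrt(5 * 6) * 1.055e-34
= sqrt(30) * 1.055e-34
= 5.4772 * 1.055e-34
= 5.7785e-34 J*s

5.7785e-34


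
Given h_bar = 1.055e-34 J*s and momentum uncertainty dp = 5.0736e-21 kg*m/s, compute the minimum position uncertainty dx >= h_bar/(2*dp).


dx = h_bar / (2 * dp)
= 1.055e-34 / (2 * 5.0736e-21)
= 1.055e-34 / 1.0147e-20
= 1.0397e-14 m

1.0397e-14


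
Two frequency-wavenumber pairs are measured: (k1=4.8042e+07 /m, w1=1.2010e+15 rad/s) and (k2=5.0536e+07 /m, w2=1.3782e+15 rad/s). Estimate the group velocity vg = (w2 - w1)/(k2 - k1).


vg = (w2 - w1) / (k2 - k1)
= (1.3782e+15 - 1.2010e+15) / (5.0536e+07 - 4.8042e+07)
= 1.7720e+14 / 2.4940e+06
= 7.1051e+07 m/s

7.1051e+07


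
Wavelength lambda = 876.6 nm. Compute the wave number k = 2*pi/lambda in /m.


k = 2 * pi / lambda
= 6.2832 / (876.6e-9)
= 6.2832 / 8.7660e-07
= 7.1677e+06 /m

7.1677e+06


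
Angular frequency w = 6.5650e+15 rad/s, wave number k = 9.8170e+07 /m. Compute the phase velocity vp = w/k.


vp = w / k
= 6.5650e+15 / 9.8170e+07
= 6.6874e+07 m/s

6.6874e+07


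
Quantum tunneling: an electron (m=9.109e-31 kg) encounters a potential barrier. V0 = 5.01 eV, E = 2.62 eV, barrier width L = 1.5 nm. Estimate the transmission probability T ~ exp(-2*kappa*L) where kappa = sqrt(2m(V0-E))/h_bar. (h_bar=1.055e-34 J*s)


V0 - E = 2.39 eV = 3.8288e-19 J
kappa = sqrt(2 * m * (V0-E)) / h_bar
= sqrt(2 * 9.109e-31 * 3.8288e-19) / 1.055e-34
= 7.9164e+09 /m
2*kappa*L = 2 * 7.9164e+09 * 1.5e-9
= 23.7492
T = exp(-23.7492) = 4.851151e-11

4.851151e-11


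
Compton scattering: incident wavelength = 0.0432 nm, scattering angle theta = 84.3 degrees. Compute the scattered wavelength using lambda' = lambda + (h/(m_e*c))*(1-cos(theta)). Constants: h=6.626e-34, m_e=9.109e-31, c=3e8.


Compton wavelength: h/(m_e*c) = 2.4247e-12 m
d_lambda = 2.4247e-12 * (1 - cos(84.3 deg))
= 2.4247e-12 * 0.90068
= 2.1839e-12 m = 0.002184 nm
lambda' = 0.0432 + 0.002184
= 0.045384 nm

0.045384


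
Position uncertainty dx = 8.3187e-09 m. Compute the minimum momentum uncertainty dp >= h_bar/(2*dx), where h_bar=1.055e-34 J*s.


dp = h_bar / (2 * dx)
= 1.055e-34 / (2 * 8.3187e-09)
= 1.055e-34 / 1.6637e-08
= 6.3411e-27 kg*m/s

6.3411e-27


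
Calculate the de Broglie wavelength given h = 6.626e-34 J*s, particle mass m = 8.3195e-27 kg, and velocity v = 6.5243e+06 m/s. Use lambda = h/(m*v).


lambda = h / (m * v)
= 6.626e-34 / (8.3195e-27 * 6.5243e+06)
= 6.626e-34 / 5.4279e-20
= 1.2207e-14 m

1.2207e-14


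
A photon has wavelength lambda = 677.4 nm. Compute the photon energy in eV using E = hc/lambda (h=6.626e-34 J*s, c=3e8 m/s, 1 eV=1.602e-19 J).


E = hc / lambda
= (6.626e-34)(3e8) / (677.4e-9)
= 1.9878e-25 / 6.7740e-07
= 2.9345e-19 J
Converting to eV: 2.9345e-19 / 1.602e-19
= 1.8317 eV

1.8317


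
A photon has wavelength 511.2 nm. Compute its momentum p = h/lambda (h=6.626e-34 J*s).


p = h / lambda
= 6.626e-34 / (511.2e-9)
= 6.626e-34 / 5.1120e-07
= 1.2962e-27 kg*m/s

1.2962e-27


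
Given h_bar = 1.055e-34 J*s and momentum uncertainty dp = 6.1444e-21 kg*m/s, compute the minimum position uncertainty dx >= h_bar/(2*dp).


dx = h_bar / (2 * dp)
= 1.055e-34 / (2 * 6.1444e-21)
= 1.055e-34 / 1.2289e-20
= 8.5851e-15 m

8.5851e-15


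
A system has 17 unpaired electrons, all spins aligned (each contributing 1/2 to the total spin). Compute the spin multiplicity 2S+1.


Total spin S = N * (1/2) = 17 * 0.5 = 8.5
Spin multiplicity = 2S + 1
= 2 * 8.5 + 1
= 18

18


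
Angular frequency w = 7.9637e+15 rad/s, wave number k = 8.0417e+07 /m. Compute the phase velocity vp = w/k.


vp = w / k
= 7.9637e+15 / 8.0417e+07
= 9.9030e+07 m/s

9.9030e+07


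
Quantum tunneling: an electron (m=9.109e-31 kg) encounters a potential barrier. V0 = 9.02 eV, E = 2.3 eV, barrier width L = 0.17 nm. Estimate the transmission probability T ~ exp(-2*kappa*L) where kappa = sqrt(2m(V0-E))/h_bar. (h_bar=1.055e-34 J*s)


V0 - E = 6.72 eV = 1.0765e-18 J
kappa = sqrt(2 * m * (V0-E)) / h_bar
= sqrt(2 * 9.109e-31 * 1.0765e-18) / 1.055e-34
= 1.3274e+10 /m
2*kappa*L = 2 * 1.3274e+10 * 0.17e-9
= 4.5133
T = exp(-4.5133) = 1.096240e-02

1.096240e-02


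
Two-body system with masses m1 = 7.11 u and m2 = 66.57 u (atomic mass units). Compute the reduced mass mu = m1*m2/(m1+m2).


mu = m1 * m2 / (m1 + m2)
= 7.11 * 66.57 / (7.11 + 66.57)
= 473.3127 / 73.68
= 6.4239 u

6.4239


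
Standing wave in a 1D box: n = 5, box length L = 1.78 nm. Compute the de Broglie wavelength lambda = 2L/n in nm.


lambda = 2L / n
= 2 * 1.78 / 5
= 3.56 / 5
= 0.712 nm

0.712


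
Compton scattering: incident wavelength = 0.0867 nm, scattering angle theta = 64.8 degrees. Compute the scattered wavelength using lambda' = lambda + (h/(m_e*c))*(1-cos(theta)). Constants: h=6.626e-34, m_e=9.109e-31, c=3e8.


Compton wavelength: h/(m_e*c) = 2.4247e-12 m
d_lambda = 2.4247e-12 * (1 - cos(64.8 deg))
= 2.4247e-12 * 0.574221
= 1.3923e-12 m = 0.001392 nm
lambda' = 0.0867 + 0.001392
= 0.088092 nm

0.088092


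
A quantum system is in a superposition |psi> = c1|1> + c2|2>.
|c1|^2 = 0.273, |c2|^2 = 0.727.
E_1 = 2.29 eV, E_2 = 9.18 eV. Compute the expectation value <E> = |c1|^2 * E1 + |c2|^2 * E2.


<E> = |c1|^2 * E1 + |c2|^2 * E2
= 0.273 * 2.29 + 0.727 * 9.18
= 0.6252 + 6.6739
= 7.299 eV

7.299


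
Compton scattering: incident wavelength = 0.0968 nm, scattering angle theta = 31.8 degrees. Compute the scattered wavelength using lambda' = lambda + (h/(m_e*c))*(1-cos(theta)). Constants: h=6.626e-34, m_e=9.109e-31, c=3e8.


Compton wavelength: h/(m_e*c) = 2.4247e-12 m
d_lambda = 2.4247e-12 * (1 - cos(31.8 deg))
= 2.4247e-12 * 0.150107
= 3.6397e-13 m = 0.000364 nm
lambda' = 0.0968 + 0.000364
= 0.097164 nm

0.097164


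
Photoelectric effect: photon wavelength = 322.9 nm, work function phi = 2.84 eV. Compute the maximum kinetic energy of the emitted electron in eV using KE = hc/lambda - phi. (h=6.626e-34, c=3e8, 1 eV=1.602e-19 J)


E_photon = hc / lambda
= (6.626e-34)(3e8) / (322.9e-9)
= 6.1561e-19 J
= 3.8427 eV
KE = E_photon - phi
= 3.8427 - 2.84
= 1.0027 eV

1.0027


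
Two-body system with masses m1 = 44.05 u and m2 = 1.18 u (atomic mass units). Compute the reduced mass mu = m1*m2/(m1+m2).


mu = m1 * m2 / (m1 + m2)
= 44.05 * 1.18 / (44.05 + 1.18)
= 51.979 / 45.23
= 1.1492 u

1.1492


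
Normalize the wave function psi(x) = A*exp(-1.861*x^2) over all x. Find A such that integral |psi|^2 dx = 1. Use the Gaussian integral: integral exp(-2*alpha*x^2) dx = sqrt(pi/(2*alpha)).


integral |psi|^2 dx = A^2 * sqrt(pi/(2*alpha)) = 1
A^2 = sqrt(2*alpha/pi)
= sqrt(2 * 1.861 / pi)
= 1.088462
A = sqrt(1.088462)
= 1.0433

1.0433


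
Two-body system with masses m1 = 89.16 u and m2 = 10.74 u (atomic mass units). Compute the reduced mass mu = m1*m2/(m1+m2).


mu = m1 * m2 / (m1 + m2)
= 89.16 * 10.74 / (89.16 + 10.74)
= 957.5784 / 99.9
= 9.5854 u

9.5854


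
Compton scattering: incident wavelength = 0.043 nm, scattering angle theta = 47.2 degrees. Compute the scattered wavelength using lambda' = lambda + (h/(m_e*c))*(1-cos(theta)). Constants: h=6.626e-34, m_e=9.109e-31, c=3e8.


Compton wavelength: h/(m_e*c) = 2.4247e-12 m
d_lambda = 2.4247e-12 * (1 - cos(47.2 deg))
= 2.4247e-12 * 0.320559
= 7.7726e-13 m = 0.000777 nm
lambda' = 0.043 + 0.000777
= 0.043777 nm

0.043777


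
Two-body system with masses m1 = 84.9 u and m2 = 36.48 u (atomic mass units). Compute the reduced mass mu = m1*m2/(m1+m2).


mu = m1 * m2 / (m1 + m2)
= 84.9 * 36.48 / (84.9 + 36.48)
= 3097.152 / 121.38
= 25.5162 u

25.5162


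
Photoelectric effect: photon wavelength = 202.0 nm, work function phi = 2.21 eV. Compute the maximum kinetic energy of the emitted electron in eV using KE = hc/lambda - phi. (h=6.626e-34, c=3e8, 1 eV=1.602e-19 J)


E_photon = hc / lambda
= (6.626e-34)(3e8) / (202.0e-9)
= 9.8406e-19 J
= 6.1427 eV
KE = E_photon - phi
= 6.1427 - 2.21
= 3.9327 eV

3.9327


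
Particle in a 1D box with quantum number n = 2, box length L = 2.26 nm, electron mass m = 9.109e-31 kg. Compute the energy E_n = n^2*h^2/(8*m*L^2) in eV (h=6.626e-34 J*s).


E = n^2 * h^2 / (8 * m * L^2)
= 2^2 * (6.626e-34)^2 / (8 * 9.109e-31 * (2.26e-9)^2)
= 4 * 4.3904e-67 / (8 * 9.109e-31 * 5.1076e-18)
= 4.7183e-20 J
= 0.2945 eV

0.2945


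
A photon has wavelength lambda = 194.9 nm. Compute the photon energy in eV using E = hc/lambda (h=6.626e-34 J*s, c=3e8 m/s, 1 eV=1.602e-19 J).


E = hc / lambda
= (6.626e-34)(3e8) / (194.9e-9)
= 1.9878e-25 / 1.9490e-07
= 1.0199e-18 J
Converting to eV: 1.0199e-18 / 1.602e-19
= 6.3665 eV

6.3665


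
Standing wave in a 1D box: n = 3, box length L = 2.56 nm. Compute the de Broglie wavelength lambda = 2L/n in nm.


lambda = 2L / n
= 2 * 2.56 / 3
= 5.12 / 3
= 1.7067 nm

1.7067


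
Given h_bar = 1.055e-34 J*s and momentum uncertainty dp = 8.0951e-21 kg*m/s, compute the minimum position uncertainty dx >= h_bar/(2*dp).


dx = h_bar / (2 * dp)
= 1.055e-34 / (2 * 8.0951e-21)
= 1.055e-34 / 1.6190e-20
= 6.5163e-15 m

6.5163e-15


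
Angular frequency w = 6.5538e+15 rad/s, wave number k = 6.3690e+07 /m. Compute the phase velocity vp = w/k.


vp = w / k
= 6.5538e+15 / 6.3690e+07
= 1.0290e+08 m/s

1.0290e+08


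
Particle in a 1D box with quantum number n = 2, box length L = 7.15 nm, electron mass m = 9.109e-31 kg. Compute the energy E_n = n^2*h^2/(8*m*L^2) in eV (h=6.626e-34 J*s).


E = n^2 * h^2 / (8 * m * L^2)
= 2^2 * (6.626e-34)^2 / (8 * 9.109e-31 * (7.15e-9)^2)
= 4 * 4.3904e-67 / (8 * 9.109e-31 * 5.1123e-17)
= 4.7140e-21 J
= 0.0294 eV

0.0294


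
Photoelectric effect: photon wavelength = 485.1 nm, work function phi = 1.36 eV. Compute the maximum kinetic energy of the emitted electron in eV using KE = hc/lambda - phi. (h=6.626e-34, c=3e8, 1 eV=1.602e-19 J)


E_photon = hc / lambda
= (6.626e-34)(3e8) / (485.1e-9)
= 4.0977e-19 J
= 2.5579 eV
KE = E_photon - phi
= 2.5579 - 1.36
= 1.1979 eV

1.1979


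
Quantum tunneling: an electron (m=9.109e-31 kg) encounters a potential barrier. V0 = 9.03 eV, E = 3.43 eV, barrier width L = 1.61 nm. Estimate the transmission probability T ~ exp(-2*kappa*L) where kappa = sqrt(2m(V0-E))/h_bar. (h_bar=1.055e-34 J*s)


V0 - E = 5.6 eV = 8.9712e-19 J
kappa = sqrt(2 * m * (V0-E)) / h_bar
= sqrt(2 * 9.109e-31 * 8.9712e-19) / 1.055e-34
= 1.2118e+10 /m
2*kappa*L = 2 * 1.2118e+10 * 1.61e-9
= 39.0193
T = exp(-39.0193) = 1.132793e-17

1.132793e-17


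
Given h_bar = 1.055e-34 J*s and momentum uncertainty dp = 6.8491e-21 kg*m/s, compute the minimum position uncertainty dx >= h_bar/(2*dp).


dx = h_bar / (2 * dp)
= 1.055e-34 / (2 * 6.8491e-21)
= 1.055e-34 / 1.3698e-20
= 7.7017e-15 m

7.7017e-15


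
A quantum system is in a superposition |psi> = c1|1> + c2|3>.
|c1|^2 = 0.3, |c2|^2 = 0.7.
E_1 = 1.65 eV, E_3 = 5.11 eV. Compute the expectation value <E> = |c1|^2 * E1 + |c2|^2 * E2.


<E> = |c1|^2 * E1 + |c2|^2 * E2
= 0.3 * 1.65 + 0.7 * 5.11
= 0.495 + 3.577
= 4.072 eV

4.072


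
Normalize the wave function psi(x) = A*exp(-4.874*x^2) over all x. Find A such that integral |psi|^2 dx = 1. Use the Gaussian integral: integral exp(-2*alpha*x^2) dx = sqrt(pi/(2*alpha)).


integral |psi|^2 dx = A^2 * sqrt(pi/(2*alpha)) = 1
A^2 = sqrt(2*alpha/pi)
= sqrt(2 * 4.874 / pi)
= 1.761501
A = sqrt(1.761501)
= 1.3272

1.3272


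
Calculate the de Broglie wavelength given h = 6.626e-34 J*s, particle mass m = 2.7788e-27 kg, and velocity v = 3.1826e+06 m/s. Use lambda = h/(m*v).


lambda = h / (m * v)
= 6.626e-34 / (2.7788e-27 * 3.1826e+06)
= 6.626e-34 / 8.8438e-21
= 7.4922e-14 m

7.4922e-14


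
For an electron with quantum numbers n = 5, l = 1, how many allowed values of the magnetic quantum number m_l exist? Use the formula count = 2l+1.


m_l ranges from -l to +l in integer steps
So m_l goes from -1 to +1
Count = 2l + 1 = 2*1 + 1
= 3

3


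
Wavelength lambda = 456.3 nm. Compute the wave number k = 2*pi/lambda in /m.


k = 2 * pi / lambda
= 6.2832 / (456.3e-9)
= 6.2832 / 4.5630e-07
= 1.3770e+07 /m

1.3770e+07


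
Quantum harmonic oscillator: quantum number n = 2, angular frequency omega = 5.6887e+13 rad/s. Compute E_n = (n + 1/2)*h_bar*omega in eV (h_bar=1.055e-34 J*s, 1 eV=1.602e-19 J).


E = (n + 1/2) * h_bar * omega
= (2 + 0.5) * 1.055e-34 * 5.6887e+13
= 2.5 * 6.0016e-21
= 1.5004e-20 J
= 0.0937 eV

0.0937


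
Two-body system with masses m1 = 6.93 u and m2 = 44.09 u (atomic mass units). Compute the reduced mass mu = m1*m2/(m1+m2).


mu = m1 * m2 / (m1 + m2)
= 6.93 * 44.09 / (6.93 + 44.09)
= 305.5437 / 51.02
= 5.9887 u

5.9887


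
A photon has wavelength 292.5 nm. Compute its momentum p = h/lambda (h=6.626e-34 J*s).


p = h / lambda
= 6.626e-34 / (292.5e-9)
= 6.626e-34 / 2.9250e-07
= 2.2653e-27 kg*m/s

2.2653e-27


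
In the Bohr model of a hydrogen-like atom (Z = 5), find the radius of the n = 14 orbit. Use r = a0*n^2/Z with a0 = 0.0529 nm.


r = a0 * n^2 / Z
= 0.0529 * 14^2 / 5
= 0.0529 * 196 / 5
= 2.0737 nm

2.0737


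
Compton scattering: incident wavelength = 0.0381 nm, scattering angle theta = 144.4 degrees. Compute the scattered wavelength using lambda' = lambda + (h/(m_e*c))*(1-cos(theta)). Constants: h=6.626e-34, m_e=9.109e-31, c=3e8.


Compton wavelength: h/(m_e*c) = 2.4247e-12 m
d_lambda = 2.4247e-12 * (1 - cos(144.4 deg))
= 2.4247e-12 * 1.813101
= 4.3962e-12 m = 0.004396 nm
lambda' = 0.0381 + 0.004396
= 0.042496 nm

0.042496


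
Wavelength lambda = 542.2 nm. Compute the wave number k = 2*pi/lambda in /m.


k = 2 * pi / lambda
= 6.2832 / (542.2e-9)
= 6.2832 / 5.4220e-07
= 1.1588e+07 /m

1.1588e+07


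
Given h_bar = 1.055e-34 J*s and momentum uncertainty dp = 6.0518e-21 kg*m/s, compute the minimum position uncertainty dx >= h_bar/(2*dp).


dx = h_bar / (2 * dp)
= 1.055e-34 / (2 * 6.0518e-21)
= 1.055e-34 / 1.2104e-20
= 8.7164e-15 m

8.7164e-15


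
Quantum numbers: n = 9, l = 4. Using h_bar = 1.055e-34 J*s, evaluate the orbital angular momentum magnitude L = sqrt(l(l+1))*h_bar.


L = sqrt(l*(l+1)) * h_bar
= sqrt(4 * 5) * 1.055e-34
= sqrt(20) * 1.055e-34
= 4.4721 * 1.055e-34
= 4.7181e-34 J*s

4.7181e-34
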